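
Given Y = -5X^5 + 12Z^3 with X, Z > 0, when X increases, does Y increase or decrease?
Y decreases

Taking the partial derivative:
∂Y/∂X = -25X^4

∂Y/∂X = -25X^4 < 0 (assuming positive values)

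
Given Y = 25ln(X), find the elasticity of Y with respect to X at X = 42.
Elasticity = 1/ln(42) ≈ 0.2675

Elasticity = (dY/dX) · (X/Y)

dY/dX = 25/X
At X = 42: dY/dX = 25/42, Y = 25·ln(42)

Elasticity = (25/42) · (42 / (25·ln(42))) = 1/ln(42) ≈ 0.2675

Interpretation: for a small percentage change in X, the percentage change in Y is approximately 0.27 times as large.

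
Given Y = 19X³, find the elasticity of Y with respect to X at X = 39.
Elasticity = 3

Elasticity = (dY/dX) · (X/Y)

dY/dX = 57·X²
At X = 39: dY/dX = 86697, Y = 1127061

Elasticity = 86697 · (39 / 1127061) = 3

Interpretation: for a small percentage change in X, the percentage change in Y is approximately 3.00 times as large.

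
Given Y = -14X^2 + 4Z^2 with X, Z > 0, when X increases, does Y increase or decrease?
Y decreases

Taking the partial derivative:
∂Y/∂X = -28X

∂Y/∂X = -28X < 0 (assuming positive values)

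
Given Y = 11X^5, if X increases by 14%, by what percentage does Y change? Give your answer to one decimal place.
92.5%

For Y = 11X^5:
If X → X(1 + 0.14)
Then Y → Y · (1 + 0.14)^5
     ≈ Y · 1.9254

Percentage change = ((1 + 0.14)^5 − 1) × 100% ≈ 92.5%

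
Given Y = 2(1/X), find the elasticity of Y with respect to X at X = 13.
Elasticity = -1

Elasticity = (dY/dX) · (X/Y)

dY/dX = -2/X²
At X = 13: dY/dX = -2/169, Y = 2/13

Elasticity = (-2/169) · (13 / (2/13)) = -1

Interpretation: for a small percentage change in X, the percentage change in Y is approximately -1.00 times as large.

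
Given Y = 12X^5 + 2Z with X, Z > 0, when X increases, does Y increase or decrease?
Y increases

Taking the partial derivative:
∂Y/∂X = 60X^4

∂Y/∂X = 60X^4 > 0 (assuming positive values)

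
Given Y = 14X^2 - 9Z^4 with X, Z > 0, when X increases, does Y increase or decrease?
Y increases

Taking the partial derivative:
∂Y/∂X = 28X

∂Y/∂X = 28X > 0 (assuming positive values)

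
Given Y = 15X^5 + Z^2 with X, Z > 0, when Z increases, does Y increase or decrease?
Y increases

Taking the partial derivative:
∂Y/∂Z = 2Z

∂Y/∂Z = 2Z > 0 (assuming positive values)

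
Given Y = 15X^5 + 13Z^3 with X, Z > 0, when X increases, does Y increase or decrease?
Y increases

Taking the partial derivative:
∂Y/∂X = 75X^4

∂Y/∂X = 75X^4 > 0 (assuming positive values)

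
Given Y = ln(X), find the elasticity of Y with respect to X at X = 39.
Elasticity = 1/ln(39) ≈ 0.2730

Elasticity = (dY/dX) · (X/Y)

dY/dX = 1/X
At X = 39: dY/dX = 1/39, Y = ln(39)

Elasticity = (1/39) · (39 / (ln(39))) = 1/ln(39) ≈ 0.2730

Interpretation: for a small percentage change in X, the percentage change in Y is approximately 0.27 times as large.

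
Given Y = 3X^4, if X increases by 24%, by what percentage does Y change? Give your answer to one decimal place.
136.4%

For Y = 3X^4:
If X → X(1 + 0.24)
Then Y → Y · (1 + 0.24)^4
     ≈ Y · 2.3642

Percentage change = ((1 + 0.24)^4 − 1) × 100% ≈ 136.4%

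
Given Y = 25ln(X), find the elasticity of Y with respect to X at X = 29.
Elasticity = 1/ln(29) ≈ 0.2970

Elasticity = (dY/dX) · (X/Y)

dY/dX = 25/X
At X = 29: dY/dX = 25/29, Y = 25·ln(29)

Elasticity = (25/29) · (29 / (25·ln(29))) = 1/ln(29) ≈ 0.2970

Interpretation: for a small percentage change in X, the percentage change in Y is approximately 0.30 times as large.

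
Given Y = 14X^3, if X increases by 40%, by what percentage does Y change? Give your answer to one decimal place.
174.4%

For Y = 14X^3:
If X → X(1 + 0.4)
Then Y → Y · (1 + 0.4)^3
     = Y · 2.7440

Percentage change = ((1 + 0.4)^3 − 1) × 100% = 174.4%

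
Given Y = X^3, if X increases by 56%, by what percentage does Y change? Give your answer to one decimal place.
279.6%

For Y = X^3:
If X → X(1 + 0.56)
Then Y → Y · (1 + 0.56)^3
     ≈ Y · 3.7964

Percentage change = ((1 + 0.56)^3 − 1) × 100% ≈ 279.6%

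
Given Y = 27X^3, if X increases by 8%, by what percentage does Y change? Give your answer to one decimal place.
26.0%

For Y = 27X^3:
If X → X(1 + 0.08)
Then Y → Y · (1 + 0.08)^3
     ≈ Y · 1.2597

Percentage change = ((1 + 0.08)^3 − 1) × 100% ≈ 26.0%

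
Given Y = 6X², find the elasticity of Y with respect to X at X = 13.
Elasticity = 2

Elasticity = (dY/dX) · (X/Y)

dY/dX = 12·X
At X = 13: dY/dX = 156, Y = 1014

Elasticity = 156 · (13 / 1014) = 2

Interpretation: for a small percentage change in X, the percentage change in Y is approximately 2.00 times as large.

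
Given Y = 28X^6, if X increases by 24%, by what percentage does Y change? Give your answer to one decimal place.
263.5%

For Y = 28X^6:
If X → X(1 + 0.24)
Then Y → Y · (1 + 0.24)^6
     ≈ Y · 3.6352

Percentage change = ((1 + 0.24)^6 − 1) × 100% ≈ 263.5%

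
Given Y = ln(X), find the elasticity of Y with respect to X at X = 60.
Elasticity = 1/ln(60) ≈ 0.2442

Elasticity = (dY/dX) · (X/Y)

dY/dX = 1/X
At X = 60: dY/dX = 1/60, Y = ln(60)

Elasticity = (1/60) · (60 / (ln(60))) = 1/ln(60) ≈ 0.2442

Interpretation: for a small percentage change in X, the percentage change in Y is approximately 0.24 times as large.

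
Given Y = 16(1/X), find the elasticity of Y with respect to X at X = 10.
Elasticity = -1

Elasticity = (dY/dX) · (X/Y)

dY/dX = -16/X²
At X = 10: dY/dX = -4/25, Y = 8/5

Elasticity = (-4/25) · (10 / (8/5)) = -1

Interpretation: for a small percentage change in X, the percentage change in Y is approximately -1.00 times as large.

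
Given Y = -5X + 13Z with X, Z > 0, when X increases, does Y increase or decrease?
Y decreases

Taking the partial derivative:
∂Y/∂X = -5

∂Y/∂X = -5 < 0 (assuming positive values)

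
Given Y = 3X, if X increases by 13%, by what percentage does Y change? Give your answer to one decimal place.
13.0%

For Y = 3X:
If X → X(1 + 0.13)
Then Y → Y · (1 + 0.13)^1
     = Y · 1.1300

Percentage change = ((1 + 0.13)^1 − 1) × 100% = 13.0%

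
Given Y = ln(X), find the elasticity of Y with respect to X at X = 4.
Elasticity = 1/ln(4) ≈ 0.7213

Elasticity = (dY/dX) · (X/Y)

dY/dX = 1/X
At X = 4: dY/dX = 1/4, Y = ln(4)

Elasticity = (1/4) · (4 / (ln(4))) = 1/ln(4) ≈ 0.7213

Interpretation: for a small percentage change in X, the percentage change in Y is approximately 0.72 times as large.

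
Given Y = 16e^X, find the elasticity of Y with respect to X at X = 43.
Elasticity = 43

Elasticity = (dY/dX) · (X/Y)

dY/dX = 16·e^X
At X = 43: dY/dX = 16·e^43, Y = 16·e^43

Elasticity = (16·e^43) · (43 / (16·e^43)) = 43

Interpretation: for a small percentage change in X, the percentage change in Y is approximately 43.00 times as large.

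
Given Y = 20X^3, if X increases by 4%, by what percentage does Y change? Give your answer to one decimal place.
12.5%

For Y = 20X^3:
If X → X(1 + 0.04)
Then Y → Y · (1 + 0.04)^3
     ≈ Y · 1.1249

Percentage change = ((1 + 0.04)^3 − 1) × 100% ≈ 12.5%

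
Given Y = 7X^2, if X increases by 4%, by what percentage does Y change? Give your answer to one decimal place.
8.2%

For Y = 7X^2:
If X → X(1 + 0.04)
Then Y → Y · (1 + 0.04)^2
     = Y · 1.0816

Percentage change = ((1 + 0.04)^2 − 1) × 100% ≈ 8.2%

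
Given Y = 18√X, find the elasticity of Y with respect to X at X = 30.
Elasticity = 1/2

Elasticity = (dY/dX) · (X/Y)

dY/dX = 9/√X
At X = 30: dY/dX = 3·√30/10, Y = 18·√30

Elasticity = (3·√30/10) · (30 / (18·√30)) = 1/2

Interpretation: for a small percentage change in X, the percentage change in Y is approximately 0.50 times as large.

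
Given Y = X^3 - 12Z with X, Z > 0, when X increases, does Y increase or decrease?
Y increases

Taking the partial derivative:
∂Y/∂X = 3X^2

∂Y/∂X = 3X^2 > 0 (assuming positive values)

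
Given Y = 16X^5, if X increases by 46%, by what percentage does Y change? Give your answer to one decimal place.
563.4%

For Y = 16X^5:
If X → X(1 + 0.46)
Then Y → Y · (1 + 0.46)^5
     ≈ Y · 6.6338

Percentage change = ((1 + 0.46)^5 − 1) × 100% ≈ 563.4%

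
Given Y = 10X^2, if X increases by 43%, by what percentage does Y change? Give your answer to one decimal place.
104.5%

For Y = 10X^2:
If X → X(1 + 0.43)
Then Y → Y · (1 + 0.43)^2
     = Y · 2.0449

Percentage change = ((1 + 0.43)^2 − 1) × 100% ≈ 104.5%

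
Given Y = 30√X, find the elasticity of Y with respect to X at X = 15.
Elasticity = 1/2

Elasticity = (dY/dX) · (X/Y)

dY/dX = 15/√X
At X = 15: dY/dX = √15, Y = 30·√15

Elasticity = (√15) · (15 / (30·√15)) = 1/2

Interpretation: for a small percentage change in X, the percentage change in Y is approximately 0.50 times as large.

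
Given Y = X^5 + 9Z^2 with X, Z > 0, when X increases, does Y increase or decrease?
Y increases

Taking the partial derivative:
∂Y/∂X = 5X^4

∂Y/∂X = 5X^4 > 0 (assuming positive values)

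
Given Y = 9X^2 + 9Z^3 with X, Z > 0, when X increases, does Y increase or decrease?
Y increases

Taking the partial derivative:
∂Y/∂X = 18X

∂Y/∂X = 18X > 0 (assuming positive values)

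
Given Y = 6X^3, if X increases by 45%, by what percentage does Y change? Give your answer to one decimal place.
204.9%

For Y = 6X^3:
If X → X(1 + 0.45)
Then Y → Y · (1 + 0.45)^3
     ≈ Y · 3.0486

Percentage change = ((1 + 0.45)^3 − 1) × 100% ≈ 204.9%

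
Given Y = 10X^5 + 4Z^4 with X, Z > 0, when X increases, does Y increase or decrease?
Y increases

Taking the partial derivative:
∂Y/∂X = 50X^4

∂Y/∂X = 50X^4 > 0 (assuming positive values)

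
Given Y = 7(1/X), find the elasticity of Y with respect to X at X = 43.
Elasticity = -1

Elasticity = (dY/dX) · (X/Y)

dY/dX = -7/X²
At X = 43: dY/dX = -7/1849, Y = 7/43

Elasticity = (-7/1849) · (43 / (7/43)) = -1

Interpretation: for a small percentage change in X, the percentage change in Y is approximately -1.00 times as large.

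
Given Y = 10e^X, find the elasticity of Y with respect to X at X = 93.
Elasticity = 93

Elasticity = (dY/dX) · (X/Y)

dY/dX = 10·e^X
At X = 93: dY/dX = 10·e^93, Y = 10·e^93

Elasticity = (10·e^93) · (93 / (10·e^93)) = 93

Interpretation: for a small percentage change in X, the percentage change in Y is approximately 93.00 times as large.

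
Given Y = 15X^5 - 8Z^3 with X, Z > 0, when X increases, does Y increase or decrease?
Y increases

Taking the partial derivative:
∂Y/∂X = 75X^4

∂Y/∂X = 75X^4 > 0 (assuming positive values)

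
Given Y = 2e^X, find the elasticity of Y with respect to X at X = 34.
Elasticity = 34

Elasticity = (dY/dX) · (X/Y)

dY/dX = 2·e^X
At X = 34: dY/dX = 2·e^34, Y = 2·e^34

Elasticity = (2·e^34) · (34 / (2·e^34)) = 34

Interpretation: for a small percentage change in X, the percentage change in Y is approximately 34.00 times as large.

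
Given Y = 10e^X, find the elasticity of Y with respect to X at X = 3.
Elasticity = 3

Elasticity = (dY/dX) · (X/Y)

dY/dX = 10·e^X
At X = 3: dY/dX = 10·e^3, Y = 10·e^3

Elasticity = (10·e^3) · (3 / (10·e^3)) = 3

Interpretation: for a small percentage change in X, the percentage change in Y is approximately 3.00 times as large.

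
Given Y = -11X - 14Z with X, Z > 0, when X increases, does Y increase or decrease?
Y decreases

Taking the partial derivative:
∂Y/∂X = -11

∂Y/∂X = -11 < 0 (assuming positive values)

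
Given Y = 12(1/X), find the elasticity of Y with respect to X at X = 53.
Elasticity = -1

Elasticity = (dY/dX) · (X/Y)

dY/dX = -12/X²
At X = 53: dY/dX = -12/2809, Y = 12/53

Elasticity = (-12/2809) · (53 / (12/53)) = -1

Interpretation: for a small percentage change in X, the percentage change in Y is approximately -1.00 times as large.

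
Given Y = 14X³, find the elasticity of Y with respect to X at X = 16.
Elasticity = 3

Elasticity = (dY/dX) · (X/Y)

dY/dX = 42·X²
At X = 16: dY/dX = 10752, Y = 57344

Elasticity = 10752 · (16 / 57344) = 3

Interpretation: for a small percentage change in X, the percentage change in Y is approximately 3.00 times as large.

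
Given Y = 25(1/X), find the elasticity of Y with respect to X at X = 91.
Elasticity = -1

Elasticity = (dY/dX) · (X/Y)

dY/dX = -25/X²
At X = 91: dY/dX = -25/8281, Y = 25/91

Elasticity = (-25/8281) · (91 / (25/91)) = -1

Interpretation: for a small percentage change in X, the percentage change in Y is approximately -1.00 times as large.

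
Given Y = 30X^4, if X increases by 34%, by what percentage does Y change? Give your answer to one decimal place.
222.4%

For Y = 30X^4:
If X → X(1 + 0.34)
Then Y → Y · (1 + 0.34)^4
     ≈ Y · 3.2242

Percentage change = ((1 + 0.34)^4 − 1) × 100% ≈ 222.4%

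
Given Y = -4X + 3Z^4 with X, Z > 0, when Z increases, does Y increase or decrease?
Y increases

Taking the partial derivative:
∂Y/∂Z = 12Z^3

∂Y/∂Z = 12Z^3 > 0 (assuming positive values)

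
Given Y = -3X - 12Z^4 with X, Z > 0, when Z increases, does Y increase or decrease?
Y decreases

Taking the partial derivative:
∂Y/∂Z = -48Z^3

∂Y/∂Z = -48Z^3 < 0 (assuming positive values)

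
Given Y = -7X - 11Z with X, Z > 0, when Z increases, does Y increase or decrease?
Y decreases

Taking the partial derivative:
∂Y/∂Z = -11

∂Y/∂Z = -11 < 0 (assuming positive values)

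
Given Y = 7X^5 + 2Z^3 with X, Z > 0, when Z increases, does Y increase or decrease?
Y increases

Taking the partial derivative:
∂Y/∂Z = 6Z^2

∂Y/∂Z = 6Z^2 > 0 (assuming positive values)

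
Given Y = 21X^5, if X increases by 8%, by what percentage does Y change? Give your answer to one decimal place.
46.9%

For Y = 21X^5:
If X → X(1 + 0.08)
Then Y → Y · (1 + 0.08)^5
     ≈ Y · 1.4693

Percentage change = ((1 + 0.08)^5 − 1) × 100% ≈ 46.9%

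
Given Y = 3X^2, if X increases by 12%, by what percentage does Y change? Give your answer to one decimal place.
25.4%

For Y = 3X^2:
If X → X(1 + 0.12)
Then Y → Y · (1 + 0.12)^2
     = Y · 1.2544

Percentage change = ((1 + 0.12)^2 − 1) × 100% ≈ 25.4%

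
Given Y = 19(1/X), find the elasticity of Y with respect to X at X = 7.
Elasticity = -1

Elasticity = (dY/dX) · (X/Y)

dY/dX = -19/X²
At X = 7: dY/dX = -19/49, Y = 19/7

Elasticity = (-19/49) · (7 / (19/7)) = -1

Interpretation: for a small percentage change in X, the percentage change in Y is approximately -1.00 times as large.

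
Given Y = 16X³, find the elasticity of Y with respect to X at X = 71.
Elasticity = 3

Elasticity = (dY/dX) · (X/Y)

dY/dX = 48·X²
At X = 71: dY/dX = 241968, Y = 5726576

Elasticity = 241968 · (71 / 5726576) = 3

Interpretation: for a small percentage change in X, the percentage change in Y is approximately 3.00 times as large.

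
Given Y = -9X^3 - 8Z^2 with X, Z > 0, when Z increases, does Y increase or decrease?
Y decreases

Taking the partial derivative:
∂Y/∂Z = -16Z

∂Y/∂Z = -16Z < 0 (assuming positive values)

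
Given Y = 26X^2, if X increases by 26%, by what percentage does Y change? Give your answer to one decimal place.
58.8%

For Y = 26X^2:
If X → X(1 + 0.26)
Then Y → Y · (1 + 0.26)^2
     = Y · 1.5876

Percentage change = ((1 + 0.26)^2 − 1) × 100% ≈ 58.8%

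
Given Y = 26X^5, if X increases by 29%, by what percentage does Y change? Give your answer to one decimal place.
257.2%

For Y = 26X^5:
If X → X(1 + 0.29)
Then Y → Y · (1 + 0.29)^5
     ≈ Y · 3.5723

Percentage change = ((1 + 0.29)^5 − 1) × 100% ≈ 257.2%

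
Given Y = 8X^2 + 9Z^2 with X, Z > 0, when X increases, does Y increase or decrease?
Y increases

Taking the partial derivative:
∂Y/∂X = 16X

∂Y/∂X = 16X > 0 (assuming positive values)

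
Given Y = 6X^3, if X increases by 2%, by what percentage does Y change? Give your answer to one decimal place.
6.1%

For Y = 6X^3:
If X → X(1 + 0.02)
Then Y → Y · (1 + 0.02)^3
     ≈ Y · 1.0612

Percentage change = ((1 + 0.02)^3 − 1) × 100% ≈ 6.1%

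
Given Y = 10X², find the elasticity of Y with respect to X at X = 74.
Elasticity = 2

Elasticity = (dY/dX) · (X/Y)

dY/dX = 20·X
At X = 74: dY/dX = 1480, Y = 54760

Elasticity = 1480 · (74 / 54760) = 2

Interpretation: for a small percentage change in X, the percentage change in Y is approximately 2.00 times as large.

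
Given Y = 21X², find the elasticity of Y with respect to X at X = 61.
Elasticity = 2

Elasticity = (dY/dX) · (X/Y)

dY/dX = 42·X
At X = 61: dY/dX = 2562, Y = 78141

Elasticity = 2562 · (61 / 78141) = 2

Interpretation: for a small percentage change in X, the percentage change in Y is approximately 2.00 times as large.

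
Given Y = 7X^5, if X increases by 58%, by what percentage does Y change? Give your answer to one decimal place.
884.7%

For Y = 7X^5:
If X → X(1 + 0.58)
Then Y → Y · (1 + 0.58)^5
     ≈ Y · 9.8466

Percentage change = ((1 + 0.58)^5 − 1) × 100% ≈ 884.7%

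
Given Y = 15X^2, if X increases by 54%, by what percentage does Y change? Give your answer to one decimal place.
137.2%

For Y = 15X^2:
If X → X(1 + 0.54)
Then Y → Y · (1 + 0.54)^2
     = Y · 2.3716

Percentage change = ((1 + 0.54)^2 − 1) × 100% ≈ 137.2%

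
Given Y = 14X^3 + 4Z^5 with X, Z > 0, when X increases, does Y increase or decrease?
Y increases

Taking the partial derivative:
∂Y/∂X = 42X^2

∂Y/∂X = 42X^2 > 0 (assuming positive values)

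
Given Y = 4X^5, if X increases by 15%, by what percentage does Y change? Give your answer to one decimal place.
101.1%

For Y = 4X^5:
If X → X(1 + 0.15)
Then Y → Y · (1 + 0.15)^5
     ≈ Y · 2.0114

Percentage change = ((1 + 0.15)^5 − 1) × 100% ≈ 101.1%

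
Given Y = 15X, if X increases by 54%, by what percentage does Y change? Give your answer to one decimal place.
54.0%

For Y = 15X:
If X → X(1 + 0.54)
Then Y → Y · (1 + 0.54)^1
     = Y · 1.5400

Percentage change = ((1 + 0.54)^1 − 1) × 100% = 54.0%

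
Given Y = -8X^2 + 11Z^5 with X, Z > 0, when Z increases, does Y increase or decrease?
Y increases

Taking the partial derivative:
∂Y/∂Z = 55Z^4

∂Y/∂Z = 55Z^4 > 0 (assuming positive values)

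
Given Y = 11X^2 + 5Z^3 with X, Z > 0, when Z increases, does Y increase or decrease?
Y increases

Taking the partial derivative:
∂Y/∂Z = 15Z^2

∂Y/∂Z = 15Z^2 > 0 (assuming positive values)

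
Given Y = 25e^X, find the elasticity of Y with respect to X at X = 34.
Elasticity = 34

Elasticity = (dY/dX) · (X/Y)

dY/dX = 25·e^X
At X = 34: dY/dX = 25·e^34, Y = 25·e^34

Elasticity = (25·e^34) · (34 / (25·e^34)) = 34

Interpretation: for a small percentage change in X, the percentage change in Y is approximately 34.00 times as large.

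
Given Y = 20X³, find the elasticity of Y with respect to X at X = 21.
Elasticity = 3

Elasticity = (dY/dX) · (X/Y)

dY/dX = 60·X²
At X = 21: dY/dX = 26460, Y = 185220

Elasticity = 26460 · (21 / 185220) = 3

Interpretation: for a small percentage change in X, the percentage change in Y is approximately 3.00 times as large.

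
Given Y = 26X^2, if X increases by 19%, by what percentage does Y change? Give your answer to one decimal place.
41.6%

For Y = 26X^2:
If X → X(1 + 0.19)
Then Y → Y · (1 + 0.19)^2
     = Y · 1.4161

Percentage change = ((1 + 0.19)^2 − 1) × 100% ≈ 41.6%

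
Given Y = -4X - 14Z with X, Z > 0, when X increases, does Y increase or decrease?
Y decreases

Taking the partial derivative:
∂Y/∂X = -4

∂Y/∂X = -4 < 0 (assuming positive values)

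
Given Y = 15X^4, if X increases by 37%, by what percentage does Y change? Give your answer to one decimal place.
252.3%

For Y = 15X^4:
If X → X(1 + 0.37)
Then Y → Y · (1 + 0.37)^4
     ≈ Y · 3.5228

Percentage change = ((1 + 0.37)^4 − 1) × 100% ≈ 252.3%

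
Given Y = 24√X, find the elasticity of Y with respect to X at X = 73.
Elasticity = 1/2

Elasticity = (dY/dX) · (X/Y)

dY/dX = 12/√X
At X = 73: dY/dX = 12·√73/73, Y = 24·√73

Elasticity = (12·√73/73) · (73 / (24·√73)) = 1/2

Interpretation: for a small percentage change in X, the percentage change in Y is approximately 0.50 times as large.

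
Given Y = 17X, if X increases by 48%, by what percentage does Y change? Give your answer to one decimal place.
48.0%

For Y = 17X:
If X → X(1 + 0.48)
Then Y → Y · (1 + 0.48)^1
     = Y · 1.4800

Percentage change = ((1 + 0.48)^1 − 1) × 100% = 48.0%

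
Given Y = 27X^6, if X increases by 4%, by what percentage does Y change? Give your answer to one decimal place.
26.5%

For Y = 27X^6:
If X → X(1 + 0.04)
Then Y → Y · (1 + 0.04)^6
     ≈ Y · 1.2653

Percentage change = ((1 + 0.04)^6 − 1) × 100% ≈ 26.5%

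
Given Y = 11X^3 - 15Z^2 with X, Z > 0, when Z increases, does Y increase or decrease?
Y decreases

Taking the partial derivative:
∂Y/∂Z = -30Z

∂Y/∂Z = -30Z < 0 (assuming positive values)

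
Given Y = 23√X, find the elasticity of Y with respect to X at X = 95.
Elasticity = 1/2

Elasticity = (dY/dX) · (X/Y)

dY/dX = 23/(2·√X)
At X = 95: dY/dX = 23·√95/190, Y = 23·√95

Elasticity = (23·√95/190) · (95 / (23·√95)) = 1/2

Interpretation: for a small percentage change in X, the percentage change in Y is approximately 0.50 times as large.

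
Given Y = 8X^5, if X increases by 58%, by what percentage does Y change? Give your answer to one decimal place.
884.7%

For Y = 8X^5:
If X → X(1 + 0.58)
Then Y → Y · (1 + 0.58)^5
     ≈ Y · 9.8466

Percentage change = ((1 + 0.58)^5 − 1) × 100% ≈ 884.7%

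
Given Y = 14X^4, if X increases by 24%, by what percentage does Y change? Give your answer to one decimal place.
136.4%

For Y = 14X^4:
If X → X(1 + 0.24)
Then Y → Y · (1 + 0.24)^4
     ≈ Y · 2.3642

Percentage change = ((1 + 0.24)^4 − 1) × 100% ≈ 136.4%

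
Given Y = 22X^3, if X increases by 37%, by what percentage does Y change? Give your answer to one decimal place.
157.1%

For Y = 22X^3:
If X → X(1 + 0.37)
Then Y → Y · (1 + 0.37)^3
     ≈ Y · 2.5714

Percentage change = ((1 + 0.37)^3 − 1) × 100% ≈ 157.1%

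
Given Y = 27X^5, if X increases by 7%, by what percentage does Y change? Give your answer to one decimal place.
40.3%

For Y = 27X^5:
If X → X(1 + 0.07)
Then Y → Y · (1 + 0.07)^5
     ≈ Y · 1.4026

Percentage change = ((1 + 0.07)^5 − 1) × 100% ≈ 40.3%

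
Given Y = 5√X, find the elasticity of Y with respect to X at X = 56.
Elasticity = 1/2

Elasticity = (dY/dX) · (X/Y)

dY/dX = 5/(2·√X)
At X = 56: dY/dX = 5·√14/56, Y = 10·√14

Elasticity = (5·√14/56) · (56 / (10·√14)) = 1/2

Interpretation: for a small percentage change in X, the percentage change in Y is approximately 0.50 times as large.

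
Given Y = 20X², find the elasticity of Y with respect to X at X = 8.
Elasticity = 2

Elasticity = (dY/dX) · (X/Y)

dY/dX = 40·X
At X = 8: dY/dX = 320, Y = 1280

Elasticity = 320 · (8 / 1280) = 2

Interpretation: for a small percentage change in X, the percentage change in Y is approximately 2.00 times as large.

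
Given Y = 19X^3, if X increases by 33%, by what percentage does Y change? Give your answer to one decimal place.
135.3%

For Y = 19X^3:
If X → X(1 + 0.33)
Then Y → Y · (1 + 0.33)^3
     ≈ Y · 2.3526

Percentage change = ((1 + 0.33)^3 − 1) × 100% ≈ 135.3%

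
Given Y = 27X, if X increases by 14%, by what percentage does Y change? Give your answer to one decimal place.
14.0%

For Y = 27X:
If X → X(1 + 0.14)
Then Y → Y · (1 + 0.14)^1
     = Y · 1.1400

Percentage change = ((1 + 0.14)^1 − 1) × 100% = 14.0%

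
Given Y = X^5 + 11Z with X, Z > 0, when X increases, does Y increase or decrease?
Y increases

Taking the partial derivative:
∂Y/∂X = 5X^4

∂Y/∂X = 5X^4 > 0 (assuming positive values)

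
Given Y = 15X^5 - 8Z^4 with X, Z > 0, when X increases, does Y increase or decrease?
Y increases

Taking the partial derivative:
∂Y/∂X = 75X^4

∂Y/∂X = 75X^4 > 0 (assuming positive values)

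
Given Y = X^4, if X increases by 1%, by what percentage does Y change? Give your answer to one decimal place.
4.1%

For Y = X^4:
If X → X(1 + 0.01)
Then Y → Y · (1 + 0.01)^4
     ≈ Y · 1.0406

Percentage change = ((1 + 0.01)^4 − 1) × 100% ≈ 4.1%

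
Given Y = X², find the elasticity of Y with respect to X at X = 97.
Elasticity = 2

Elasticity = (dY/dX) · (X/Y)

dY/dX = 2·X
At X = 97: dY/dX = 194, Y = 9409

Elasticity = 194 · (97 / 9409) = 2

Interpretation: for a small percentage change in X, the percentage change in Y is approximately 2.00 times as large.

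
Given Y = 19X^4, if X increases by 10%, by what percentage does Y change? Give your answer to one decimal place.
46.4%

For Y = 19X^4:
If X → X(1 + 0.1)
Then Y → Y · (1 + 0.1)^4
     = Y · 1.4641

Percentage change = ((1 + 0.1)^4 − 1) × 100% ≈ 46.4%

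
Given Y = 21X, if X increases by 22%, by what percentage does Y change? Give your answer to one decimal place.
22.0%

For Y = 21X:
If X → X(1 + 0.22)
Then Y → Y · (1 + 0.22)^1
     = Y · 1.2200

Percentage change = ((1 + 0.22)^1 − 1) × 100% = 22.0%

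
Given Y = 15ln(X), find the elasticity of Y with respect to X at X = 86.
Elasticity = 1/ln(86) ≈ 0.2245

Elasticity = (dY/dX) · (X/Y)

dY/dX = 15/X
At X = 86: dY/dX = 15/86, Y = 15·ln(86)

Elasticity = (15/86) · (86 / (15·ln(86))) = 1/ln(86) ≈ 0.2245

Interpretation: for a small percentage change in X, the percentage change in Y is approximately 0.22 times as large.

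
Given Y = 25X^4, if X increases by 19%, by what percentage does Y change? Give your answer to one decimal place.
100.5%

For Y = 25X^4:
If X → X(1 + 0.19)
Then Y → Y · (1 + 0.19)^4
     ≈ Y · 2.0053

Percentage change = ((1 + 0.19)^4 − 1) × 100% ≈ 100.5%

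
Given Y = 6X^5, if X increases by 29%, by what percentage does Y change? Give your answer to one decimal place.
257.2%

For Y = 6X^5:
If X → X(1 + 0.29)
Then Y → Y · (1 + 0.29)^5
     ≈ Y · 3.5723

Percentage change = ((1 + 0.29)^5 − 1) × 100% ≈ 257.2%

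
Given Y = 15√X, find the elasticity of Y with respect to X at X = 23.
Elasticity = 1/2

Elasticity = (dY/dX) · (X/Y)

dY/dX = 15/(2·√X)
At X = 23: dY/dX = 15·√23/46, Y = 15·√23

Elasticity = (15·√23/46) · (23 / (15·√23)) = 1/2

Interpretation: for a small percentage change in X, the percentage change in Y is approximately 0.50 times as large.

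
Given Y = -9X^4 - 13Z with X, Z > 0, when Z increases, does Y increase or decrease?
Y decreases

Taking the partial derivative:
∂Y/∂Z = -13

∂Y/∂Z = -13 < 0 (assuming positive values)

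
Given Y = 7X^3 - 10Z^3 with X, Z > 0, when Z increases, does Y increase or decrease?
Y decreases

Taking the partial derivative:
∂Y/∂Z = -30Z^2

∂Y/∂Z = -30Z^2 < 0 (assuming positive values)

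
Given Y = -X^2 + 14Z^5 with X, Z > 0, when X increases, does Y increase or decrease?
Y decreases

Taking the partial derivative:
∂Y/∂X = -2X

∂Y/∂X = -2X < 0 (assuming positive values)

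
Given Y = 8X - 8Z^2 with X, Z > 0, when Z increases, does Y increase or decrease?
Y decreases

Taking the partial derivative:
∂Y/∂Z = -16Z

∂Y/∂Z = -16Z < 0 (assuming positive values)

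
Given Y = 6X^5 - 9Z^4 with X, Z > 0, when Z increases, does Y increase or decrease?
Y decreases

Taking the partial derivative:
∂Y/∂Z = -36Z^3

∂Y/∂Z = -36Z^3 < 0 (assuming positive values)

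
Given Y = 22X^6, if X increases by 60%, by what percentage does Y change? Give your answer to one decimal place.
1577.7%

For Y = 22X^6:
If X → X(1 + 0.6)
Then Y → Y · (1 + 0.6)^6
     ≈ Y · 16.7772

Percentage change = ((1 + 0.6)^6 − 1) × 100% ≈ 1577.7%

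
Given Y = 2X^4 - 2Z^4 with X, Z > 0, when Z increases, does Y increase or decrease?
Y decreases

Taking the partial derivative:
∂Y/∂Z = -8Z^3

∂Y/∂Z = -8Z^3 < 0 (assuming positive values)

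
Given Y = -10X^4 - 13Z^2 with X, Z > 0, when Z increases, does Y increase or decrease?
Y decreases

Taking the partial derivative:
∂Y/∂Z = -26Z

∂Y/∂Z = -26Z < 0 (assuming positive values)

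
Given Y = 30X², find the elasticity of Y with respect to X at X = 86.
Elasticity = 2

Elasticity = (dY/dX) · (X/Y)

dY/dX = 60·X
At X = 86: dY/dX = 5160, Y = 221880

Elasticity = 5160 · (86 / 221880) = 2

Interpretation: for a small percentage change in X, the percentage change in Y is approximately 2.00 times as large.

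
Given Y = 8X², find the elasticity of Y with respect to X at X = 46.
Elasticity = 2

Elasticity = (dY/dX) · (X/Y)

dY/dX = 16·X
At X = 46: dY/dX = 736, Y = 16928

Elasticity = 736 · (46 / 16928) = 2

Interpretation: for a small percentage change in X, the percentage change in Y is approximately 2.00 times as large.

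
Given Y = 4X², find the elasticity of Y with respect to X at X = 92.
Elasticity = 2

Elasticity = (dY/dX) · (X/Y)

dY/dX = 8·X
At X = 92: dY/dX = 736, Y = 33856

Elasticity = 736 · (92 / 33856) = 2

Interpretation: for a small percentage change in X, the percentage change in Y is approximately 2.00 times as large.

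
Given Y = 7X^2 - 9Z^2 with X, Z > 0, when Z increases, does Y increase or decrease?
Y decreases

Taking the partial derivative:
∂Y/∂Z = -18Z

∂Y/∂Z = -18Z < 0 (assuming positive values)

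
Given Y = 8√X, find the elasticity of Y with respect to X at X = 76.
Elasticity = 1/2

Elasticity = (dY/dX) · (X/Y)

dY/dX = 4/√X
At X = 76: dY/dX = 2·√19/19, Y = 16·√19

Elasticity = (2·√19/19) · (76 / (16·√19)) = 1/2

Interpretation: for a small percentage change in X, the percentage change in Y is approximately 0.50 times as large.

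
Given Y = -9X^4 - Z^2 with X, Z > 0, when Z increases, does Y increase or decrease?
Y decreases

Taking the partial derivative:
∂Y/∂Z = -2Z

∂Y/∂Z = -2Z < 0 (assuming positive values)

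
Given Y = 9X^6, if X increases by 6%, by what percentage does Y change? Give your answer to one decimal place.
41.9%

For Y = 9X^6:
If X → X(1 + 0.06)
Then Y → Y · (1 + 0.06)^6
     ≈ Y · 1.4185

Percentage change = ((1 + 0.06)^6 − 1) × 100% ≈ 41.9%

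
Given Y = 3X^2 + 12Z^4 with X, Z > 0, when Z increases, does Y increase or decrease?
Y increases

Taking the partial derivative:
∂Y/∂Z = 48Z^3

∂Y/∂Z = 48Z^3 > 0 (assuming positive values)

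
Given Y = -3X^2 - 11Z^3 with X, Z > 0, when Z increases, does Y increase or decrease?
Y decreases

Taking the partial derivative:
∂Y/∂Z = -33Z^2

∂Y/∂Z = -33Z^2 < 0 (assuming positive values)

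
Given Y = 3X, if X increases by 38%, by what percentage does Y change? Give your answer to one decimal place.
38.0%

For Y = 3X:
If X → X(1 + 0.38)
Then Y → Y · (1 + 0.38)^1
     = Y · 1.3800

Percentage change = ((1 + 0.38)^1 − 1) × 100% = 38.0%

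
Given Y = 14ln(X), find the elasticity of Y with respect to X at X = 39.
Elasticity = 1/ln(39) ≈ 0.2730

Elasticity = (dY/dX) · (X/Y)

dY/dX = 14/X
At X = 39: dY/dX = 14/39, Y = 14·ln(39)

Elasticity = (14/39) · (39 / (14·ln(39))) = 1/ln(39) ≈ 0.2730

Interpretation: for a small percentage change in X, the percentage change in Y is approximately 0.27 times as large.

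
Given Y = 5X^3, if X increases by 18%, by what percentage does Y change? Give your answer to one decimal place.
64.3%

For Y = 5X^3:
If X → X(1 + 0.18)
Then Y → Y · (1 + 0.18)^3
     ≈ Y · 1.6430

Percentage change = ((1 + 0.18)^3 − 1) × 100% ≈ 64.3%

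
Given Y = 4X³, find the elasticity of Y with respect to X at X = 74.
Elasticity = 3

Elasticity = (dY/dX) · (X/Y)

dY/dX = 12·X²
At X = 74: dY/dX = 65712, Y = 1620896

Elasticity = 65712 · (74 / 1620896) = 3

Interpretation: for a small percentage change in X, the percentage change in Y is approximately 3.00 times as large.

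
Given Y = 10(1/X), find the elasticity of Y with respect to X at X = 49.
Elasticity = -1

Elasticity = (dY/dX) · (X/Y)

dY/dX = -10/X²
At X = 49: dY/dX = -10/2401, Y = 10/49

Elasticity = (-10/2401) · (49 / (10/49)) = -1

Interpretation: for a small percentage change in X, the percentage change in Y is approximately -1.00 times as large.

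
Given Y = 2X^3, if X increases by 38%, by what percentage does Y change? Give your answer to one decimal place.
162.8%

For Y = 2X^3:
If X → X(1 + 0.38)
Then Y → Y · (1 + 0.38)^3
     ≈ Y · 2.6281

Percentage change = ((1 + 0.38)^3 − 1) × 100% ≈ 162.8%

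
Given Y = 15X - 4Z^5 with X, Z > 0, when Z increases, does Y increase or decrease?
Y decreases

Taking the partial derivative:
∂Y/∂Z = -20Z^4

∂Y/∂Z = -20Z^4 < 0 (assuming positive values)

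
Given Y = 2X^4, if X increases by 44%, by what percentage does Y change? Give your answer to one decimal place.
330.0%

For Y = 2X^4:
If X → X(1 + 0.44)
Then Y → Y · (1 + 0.44)^4
     ≈ Y · 4.2998

Percentage change = ((1 + 0.44)^4 − 1) × 100% ≈ 330.0%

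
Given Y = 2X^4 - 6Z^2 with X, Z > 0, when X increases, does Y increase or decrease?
Y increases

Taking the partial derivative:
∂Y/∂X = 8X^3

∂Y/∂X = 8X^3 > 0 (assuming positive values)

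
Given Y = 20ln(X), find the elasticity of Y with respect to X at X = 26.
Elasticity = 1/ln(26) ≈ 0.3069

Elasticity = (dY/dX) · (X/Y)

dY/dX = 20/X
At X = 26: dY/dX = 10/13, Y = 20·ln(26)

Elasticity = (10/13) · (26 / (20·ln(26))) = 1/ln(26) ≈ 0.3069

Interpretation: for a small percentage change in X, the percentage change in Y is approximately 0.31 times as large.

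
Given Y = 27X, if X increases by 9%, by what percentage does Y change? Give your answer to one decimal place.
9.0%

For Y = 27X:
If X → X(1 + 0.09)
Then Y → Y · (1 + 0.09)^1
     = Y · 1.0900

Percentage change = ((1 + 0.09)^1 − 1) × 100% = 9.0%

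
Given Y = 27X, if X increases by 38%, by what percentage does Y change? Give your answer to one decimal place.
38.0%

For Y = 27X:
If X → X(1 + 0.38)
Then Y → Y · (1 + 0.38)^1
     = Y · 1.3800

Percentage change = ((1 + 0.38)^1 − 1) × 100% = 38.0%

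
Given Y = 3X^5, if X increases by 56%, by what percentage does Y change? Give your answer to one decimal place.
823.9%

For Y = 3X^5:
If X → X(1 + 0.56)
Then Y → Y · (1 + 0.56)^5
     ≈ Y · 9.2390

Percentage change = ((1 + 0.56)^5 − 1) × 100% ≈ 823.9%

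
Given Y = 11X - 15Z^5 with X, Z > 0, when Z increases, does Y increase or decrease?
Y decreases

Taking the partial derivative:
∂Y/∂Z = -75Z^4

∂Y/∂Z = -75Z^4 < 0 (assuming positive values)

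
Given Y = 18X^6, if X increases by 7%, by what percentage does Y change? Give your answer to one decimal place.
50.1%

For Y = 18X^6:
If X → X(1 + 0.07)
Then Y → Y · (1 + 0.07)^6
     ≈ Y · 1.5007

Percentage change = ((1 + 0.07)^6 − 1) × 100% ≈ 50.1%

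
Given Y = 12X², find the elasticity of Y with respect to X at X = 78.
Elasticity = 2

Elasticity = (dY/dX) · (X/Y)

dY/dX = 24·X
At X = 78: dY/dX = 1872, Y = 73008

Elasticity = 1872 · (78 / 73008) = 2

Interpretation: for a small percentage change in X, the percentage change in Y is approximately 2.00 times as large.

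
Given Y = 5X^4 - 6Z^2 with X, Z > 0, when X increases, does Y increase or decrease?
Y increases

Taking the partial derivative:
∂Y/∂X = 20X^3

∂Y/∂X = 20X^3 > 0 (assuming positive values)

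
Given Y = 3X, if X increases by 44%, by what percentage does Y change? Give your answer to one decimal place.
44.0%

For Y = 3X:
If X → X(1 + 0.44)
Then Y → Y · (1 + 0.44)^1
     = Y · 1.4400

Percentage change = ((1 + 0.44)^1 − 1) × 100% = 44.0%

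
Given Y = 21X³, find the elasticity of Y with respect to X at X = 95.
Elasticity = 3

Elasticity = (dY/dX) · (X/Y)

dY/dX = 63·X²
At X = 95: dY/dX = 568575, Y = 18004875

Elasticity = 568575 · (95 / 18004875) = 3

Interpretation: for a small percentage change in X, the percentage change in Y is approximately 3.00 times as large.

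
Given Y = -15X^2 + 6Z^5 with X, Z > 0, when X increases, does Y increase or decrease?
Y decreases

Taking the partial derivative:
∂Y/∂X = -30X

∂Y/∂X = -30X < 0 (assuming positive values)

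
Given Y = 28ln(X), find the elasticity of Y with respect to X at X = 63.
Elasticity = 1/ln(63) ≈ 0.2414

Elasticity = (dY/dX) · (X/Y)

dY/dX = 28/X
At X = 63: dY/dX = 4/9, Y = 28·ln(63)

Elasticity = (4/9) · (63 / (28·ln(63))) = 1/ln(63) ≈ 0.2414

Interpretation: for a small percentage change in X, the percentage change in Y is approximately 0.24 times as large.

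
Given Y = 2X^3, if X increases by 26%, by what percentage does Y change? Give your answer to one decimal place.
100.0%

For Y = 2X^3:
If X → X(1 + 0.26)
Then Y → Y · (1 + 0.26)^3
     ≈ Y · 2.0004

Percentage change = ((1 + 0.26)^3 − 1) × 100% ≈ 100.0%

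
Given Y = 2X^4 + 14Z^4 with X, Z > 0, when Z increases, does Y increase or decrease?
Y increases

Taking the partial derivative:
∂Y/∂Z = 56Z^3

∂Y/∂Z = 56Z^3 > 0 (assuming positive values)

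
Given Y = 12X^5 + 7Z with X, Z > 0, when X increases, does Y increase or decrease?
Y increases

Taking the partial derivative:
∂Y/∂X = 60X^4

∂Y/∂X = 60X^4 > 0 (assuming positive values)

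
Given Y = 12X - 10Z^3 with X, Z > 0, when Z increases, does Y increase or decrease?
Y decreases

Taking the partial derivative:
∂Y/∂Z = -30Z^2

∂Y/∂Z = -30Z^2 < 0 (assuming positive values)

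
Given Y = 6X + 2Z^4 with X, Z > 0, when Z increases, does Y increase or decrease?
Y increases

Taking the partial derivative:
∂Y/∂Z = 8Z^3

∂Y/∂Z = 8Z^3 > 0 (assuming positive values)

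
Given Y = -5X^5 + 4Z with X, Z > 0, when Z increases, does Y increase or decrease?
Y increases

Taking the partial derivative:
∂Y/∂Z = 4

∂Y/∂Z = 4 > 0 (assuming positive values)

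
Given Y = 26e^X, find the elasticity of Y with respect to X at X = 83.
Elasticity = 83

Elasticity = (dY/dX) · (X/Y)

dY/dX = 26·e^X
At X = 83: dY/dX = 26·e^83, Y = 26·e^83

Elasticity = (26·e^83) · (83 / (26·e^83)) = 83

Interpretation: for a small percentage change in X, the percentage change in Y is approximately 83.00 times as large.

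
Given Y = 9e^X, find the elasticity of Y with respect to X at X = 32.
Elasticity = 32

Elasticity = (dY/dX) · (X/Y)

dY/dX = 9·e^X
At X = 32: dY/dX = 9·e^32, Y = 9·e^32

Elasticity = (9·e^32) · (32 / (9·e^32)) = 32

Interpretation: for a small percentage change in X, the percentage change in Y is approximately 32.00 times as large.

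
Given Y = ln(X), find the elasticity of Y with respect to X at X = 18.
Elasticity = 1/ln(18) ≈ 0.3460

Elasticity = (dY/dX) · (X/Y)

dY/dX = 1/X
At X = 18: dY/dX = 1/18, Y = ln(18)

Elasticity = (1/18) · (18 / (ln(18))) = 1/ln(18) ≈ 0.3460

Interpretation: for a small percentage change in X, the percentage change in Y is approximately 0.35 times as large.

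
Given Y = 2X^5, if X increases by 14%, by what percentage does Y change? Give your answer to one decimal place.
92.5%

For Y = 2X^5:
If X → X(1 + 0.14)
Then Y → Y · (1 + 0.14)^5
     ≈ Y · 1.9254

Percentage change = ((1 + 0.14)^5 − 1) × 100% ≈ 92.5%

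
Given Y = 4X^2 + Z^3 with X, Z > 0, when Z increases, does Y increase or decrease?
Y increases

Taking the partial derivative:
∂Y/∂Z = 3Z^2

∂Y/∂Z = 3Z^2 > 0 (assuming positive values)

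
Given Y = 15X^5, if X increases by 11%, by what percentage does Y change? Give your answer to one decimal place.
68.5%

For Y = 15X^5:
If X → X(1 + 0.11)
Then Y → Y · (1 + 0.11)^5
     ≈ Y · 1.6851

Percentage change = ((1 + 0.11)^5 − 1) × 100% ≈ 68.5%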